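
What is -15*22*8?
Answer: -2640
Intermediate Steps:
-15*22*8 = -330*8 = -2640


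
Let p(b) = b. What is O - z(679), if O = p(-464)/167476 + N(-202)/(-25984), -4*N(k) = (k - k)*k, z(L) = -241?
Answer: 10090313/41869 ≈ 241.00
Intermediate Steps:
N(k) = 0 (N(k) = -(k - k)*k/4 = -0*k = -1/4*0 = 0)
O = -116/41869 (O = -464/167476 + 0/(-25984) = -464*1/167476 + 0*(-1/25984) = -116/41869 + 0 = -116/41869 ≈ -0.0027705)
O - z(679) = -116/41869 - 1*(-241) = -116/41869 + 241 = 10090313/41869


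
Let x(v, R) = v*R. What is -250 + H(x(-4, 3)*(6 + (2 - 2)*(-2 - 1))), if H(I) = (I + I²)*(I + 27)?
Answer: -230290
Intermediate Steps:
x(v, R) = R*v
H(I) = (27 + I)*(I + I²) (H(I) = (I + I²)*(27 + I) = (27 + I)*(I + I²))
-250 + H(x(-4, 3)*(6 + (2 - 2)*(-2 - 1))) = -250 + ((3*(-4))*(6 + (2 - 2)*(-2 - 1)))*(27 + ((3*(-4))*(6 + (2 - 2)*(-2 - 1)))² + 28*((3*(-4))*(6 + (2 - 2)*(-2 - 1)))) = -250 + (-12*(6 + 0*(-3)))*(27 + (-12*(6 + 0*(-3)))² + 28*(-12*(6 + 0*(-3)))) = -250 + (-12*(6 + 0))*(27 + (-12*(6 + 0))² + 28*(-12*(6 + 0))) = -250 + (-12*6)*(27 + (-12*6)² + 28*(-12*6)) = -250 - 72*(27 + (-72)² + 28*(-72)) = -250 - 72*(27 + 5184 - 2016) = -250 - 72*3195 = -250 - 230040 = -230290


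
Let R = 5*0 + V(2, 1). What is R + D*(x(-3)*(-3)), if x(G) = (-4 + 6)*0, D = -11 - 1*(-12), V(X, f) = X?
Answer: 2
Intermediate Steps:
D = 1 (D = -11 + 12 = 1)
x(G) = 0 (x(G) = 2*0 = 0)
R = 2 (R = 5*0 + 2 = 0 + 2 = 2)
R + D*(x(-3)*(-3)) = 2 + 1*(0*(-3)) = 2 + 1*0 = 2 + 0 = 2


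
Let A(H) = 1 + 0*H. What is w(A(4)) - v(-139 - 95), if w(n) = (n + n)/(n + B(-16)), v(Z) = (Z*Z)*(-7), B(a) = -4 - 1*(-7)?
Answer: 766585/2 ≈ 3.8329e+5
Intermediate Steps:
A(H) = 1 (A(H) = 1 + 0 = 1)
B(a) = 3 (B(a) = -4 + 7 = 3)
v(Z) = -7*Z² (v(Z) = Z²*(-7) = -7*Z²)
w(n) = 2*n/(3 + n) (w(n) = (n + n)/(n + 3) = (2*n)/(3 + n) = 2*n/(3 + n))
w(A(4)) - v(-139 - 95) = 2*1/(3 + 1) - (-7)*(-139 - 95)² = 2*1/4 - (-7)*(-234)² = 2*1*(¼) - (-7)*54756 = ½ - 1*(-383292) = ½ + 383292 = 766585/2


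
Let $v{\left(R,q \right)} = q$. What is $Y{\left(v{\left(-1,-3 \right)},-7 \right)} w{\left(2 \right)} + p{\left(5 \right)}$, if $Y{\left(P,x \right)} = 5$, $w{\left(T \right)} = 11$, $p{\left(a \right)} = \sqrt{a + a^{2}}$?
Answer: $55 + \sqrt{30} \approx 60.477$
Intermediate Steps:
$Y{\left(v{\left(-1,-3 \right)},-7 \right)} w{\left(2 \right)} + p{\left(5 \right)} = 5 \cdot 11 + \sqrt{5 \left(1 + 5\right)} = 55 + \sqrt{5 \cdot 6} = 55 + \sqrt{30}$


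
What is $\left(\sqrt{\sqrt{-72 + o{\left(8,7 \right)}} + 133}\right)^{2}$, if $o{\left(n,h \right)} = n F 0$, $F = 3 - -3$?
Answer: $133 + 6 i \sqrt{2} \approx 133.0 + 8.4853 i$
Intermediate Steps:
$F = 6$ ($F = 3 + 3 = 6$)
$o{\left(n,h \right)} = 0$ ($o{\left(n,h \right)} = n 6 \cdot 0 = 6 n 0 = 0$)
$\left(\sqrt{\sqrt{-72 + o{\left(8,7 \right)}} + 133}\right)^{2} = \left(\sqrt{\sqrt{-72 + 0} + 133}\right)^{2} = \left(\sqrt{\sqrt{-72} + 133}\right)^{2} = \left(\sqrt{6 i \sqrt{2} + 133}\right)^{2} = \left(\sqrt{133 + 6 i \sqrt{2}}\right)^{2} = 133 + 6 i \sqrt{2}$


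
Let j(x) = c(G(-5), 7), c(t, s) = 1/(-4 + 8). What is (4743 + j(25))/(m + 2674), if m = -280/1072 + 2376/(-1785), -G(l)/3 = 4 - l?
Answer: 756358645/426142134 ≈ 1.7749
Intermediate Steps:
G(l) = -12 + 3*l (G(l) = -3*(4 - l) = -12 + 3*l)
c(t, s) = 1/4
m = -126953/79730 (m = -280*1/1072 + 2376*(-1/1785) = -35/134 - 792/595 = -126953/79730 ≈ -1.5923)
j(x) = 1/4
(4743 + j(25))/(m + 2674) = (4743 + 1/4)/(-126953/79730 + 2674) = 18973/(4*(213071067/79730)) = (18973/4)*(79730/213071067) = 756358645/426142134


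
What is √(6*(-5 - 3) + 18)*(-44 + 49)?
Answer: 5*I*√30 ≈ 27.386*I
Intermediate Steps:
√(6*(-5 - 3) + 18)*(-44 + 49) = √(6*(-8) + 18)*5 = √(-48 + 18)*5 = √(-30)*5 = (I*√30)*5 = 5*I*√30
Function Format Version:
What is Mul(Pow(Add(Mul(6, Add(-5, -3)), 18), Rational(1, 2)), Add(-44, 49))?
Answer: Mul(5, I, Pow(30, Rational(1, 2))) ≈ Mul(27.386, I)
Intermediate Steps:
Mul(Pow(Add(Mul(6, Add(-5, -3)), 18), Rational(1, 2)), Add(-44, 49)) = Mul(Pow(Add(Mul(6, -8), 18), Rational(1, 2)), 5) = Mul(Pow(Add(-48, 18), Rational(1, 2)), 5) = Mul(Pow(-30, Rational(1, 2)), 5) = Mul(Mul(I, Pow(30, Rational(1, 2))), 5) = Mul(5, I, Pow(30, Rational(1, 2)))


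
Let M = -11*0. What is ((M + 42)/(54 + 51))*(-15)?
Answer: -6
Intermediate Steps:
M = 0
((M + 42)/(54 + 51))*(-15) = ((0 + 42)/(54 + 51))*(-15) = (42/105)*(-15) = (42*(1/105))*(-15) = (2/5)*(-15) = -6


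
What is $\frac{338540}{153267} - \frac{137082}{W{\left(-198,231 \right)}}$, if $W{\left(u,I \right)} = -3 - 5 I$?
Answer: $\frac{3567029369}{29580531} \approx 120.59$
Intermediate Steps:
$\frac{338540}{153267} - \frac{137082}{W{\left(-198,231 \right)}} = \frac{338540}{153267} - \frac{137082}{-3 - 1155} = 338540 \cdot \frac{1}{153267} - \frac{137082}{-3 - 1155} = \frac{338540}{153267} - \frac{137082}{-1158} = \frac{338540}{153267} - - \frac{22847}{193} = \frac{338540}{153267} + \frac{22847}{193} = \frac{3567029369}{29580531}$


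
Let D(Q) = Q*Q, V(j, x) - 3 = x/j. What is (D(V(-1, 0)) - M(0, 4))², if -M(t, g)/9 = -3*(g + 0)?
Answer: 9801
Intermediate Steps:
V(j, x) = 3 + x/j
D(Q) = Q²
M(t, g) = 27*g (M(t, g) = -(-27)*(g + 0) = -(-27)*g = 27*g)
(D(V(-1, 0)) - M(0, 4))² = ((3 + 0/(-1))² - 27*4)² = ((3 + 0*(-1))² - 1*108)² = ((3 + 0)² - 108)² = (3² - 108)² = (9 - 108)² = (-99)² = 9801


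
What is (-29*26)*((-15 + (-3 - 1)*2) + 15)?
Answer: 6032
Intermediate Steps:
(-29*26)*((-15 + (-3 - 1)*2) + 15) = -754*((-15 - 4*2) + 15) = -754*((-15 - 8) + 15) = -754*(-23 + 15) = -754*(-8) = 6032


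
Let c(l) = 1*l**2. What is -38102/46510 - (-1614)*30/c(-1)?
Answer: 1125988049/23255 ≈ 48419.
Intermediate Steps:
c(l) = l**2
-38102/46510 - (-1614)*30/c(-1) = -38102/46510 - (-1614)*30/((-1)**2) = -38102*1/46510 - (-1614)*30/1 = -19051/23255 - (-1614)*30*1 = -19051/23255 - (-1614)*30 = -19051/23255 - 1*(-48420) = -19051/23255 + 48420 = 1125988049/23255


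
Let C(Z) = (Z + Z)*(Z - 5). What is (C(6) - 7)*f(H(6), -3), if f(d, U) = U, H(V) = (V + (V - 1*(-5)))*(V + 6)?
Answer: -15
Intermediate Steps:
H(V) = (5 + 2*V)*(6 + V) (H(V) = (V + (V + 5))*(6 + V) = (V + (5 + V))*(6 + V) = (5 + 2*V)*(6 + V))
C(Z) = 2*Z*(-5 + Z) (C(Z) = (2*Z)*(-5 + Z) = 2*Z*(-5 + Z))
(C(6) - 7)*f(H(6), -3) = (2*6*(-5 + 6) - 7)*(-3) = (2*6*1 - 7)*(-3) = (12 - 7)*(-3) = 5*(-3) = -15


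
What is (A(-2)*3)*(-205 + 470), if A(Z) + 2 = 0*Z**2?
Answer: -1590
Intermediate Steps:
A(Z) = -2 (A(Z) = -2 + 0*Z**2 = -2 + 0 = -2)
(A(-2)*3)*(-205 + 470) = (-2*3)*(-205 + 470) = -6*265 = -1590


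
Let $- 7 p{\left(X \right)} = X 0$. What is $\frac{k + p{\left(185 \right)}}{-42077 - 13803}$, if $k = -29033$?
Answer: $\frac{29033}{55880} \approx 0.51956$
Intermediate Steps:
$p{\left(X \right)} = 0$ ($p{\left(X \right)} = - \frac{X 0}{7} = \left(- \frac{1}{7}\right) 0 = 0$)
$\frac{k + p{\left(185 \right)}}{-42077 - 13803} = \frac{-29033 + 0}{-42077 - 13803} = - \frac{29033}{-55880} = \left(-29033\right) \left(- \frac{1}{55880}\right) = \frac{29033}{55880}$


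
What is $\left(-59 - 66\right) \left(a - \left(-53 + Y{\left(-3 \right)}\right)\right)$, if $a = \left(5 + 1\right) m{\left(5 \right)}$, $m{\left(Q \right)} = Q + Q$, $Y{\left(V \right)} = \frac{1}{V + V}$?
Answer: $- \frac{84875}{6} \approx -14146.0$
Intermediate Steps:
$Y{\left(V \right)} = \frac{1}{2 V}$
$m{\left(Q \right)} = 2 Q$
$a = 60$ ($a = \left(5 + 1\right) 2 \cdot 5 = 6 \cdot 10 = 60$)
$\left(-59 - 66\right) \left(a - \left(-53 + Y{\left(-3 \right)}\right)\right) = \left(-59 - 66\right) \left(60 + \left(53 - \frac{1}{2 \left(-3\right)}\right)\right) = - 125 \left(60 + \left(53 - \frac{1}{2} \left(- \frac{1}{3}\right)\right)\right) = - 125 \left(60 + \left(53 - - \frac{1}{6}\right)\right) = - 125 \left(60 + \left(53 + \frac{1}{6}\right)\right) = - 125 \left(60 + \frac{319}{6}\right) = \left(-125\right) \frac{679}{6} = - \frac{84875}{6}$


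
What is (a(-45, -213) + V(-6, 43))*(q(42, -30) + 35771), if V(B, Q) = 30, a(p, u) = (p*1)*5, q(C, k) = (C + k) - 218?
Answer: -6935175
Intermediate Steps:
q(C, k) = -218 + C + k
a(p, u) = 5*p (a(p, u) = p*5 = 5*p)
(a(-45, -213) + V(-6, 43))*(q(42, -30) + 35771) = (5*(-45) + 30)*((-218 + 42 - 30) + 35771) = (-225 + 30)*(-206 + 35771) = -195*35565 = -6935175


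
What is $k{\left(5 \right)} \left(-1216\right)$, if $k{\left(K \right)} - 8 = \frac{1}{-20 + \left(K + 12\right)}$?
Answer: $- \frac{27968}{3} \approx -9322.7$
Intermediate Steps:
$k{\left(K \right)} = 8 + \frac{1}{-8 + K}$ ($k{\left(K \right)} = 8 + \frac{1}{-20 + \left(K + 12\right)} = 8 + \frac{1}{-20 + \left(12 + K\right)} = 8 + \frac{1}{-8 + K}$)
$k{\left(5 \right)} \left(-1216\right) = \frac{-63 + 8 \cdot 5}{-8 + 5} \left(-1216\right) = \frac{-63 + 40}{-3} \left(-1216\right) = \left(- \frac{1}{3}\right) \left(-23\right) \left(-1216\right) = \frac{23}{3} \left(-1216\right) = - \frac{27968}{3}$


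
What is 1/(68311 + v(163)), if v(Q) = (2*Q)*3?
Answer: 1/69289 ≈ 1.4432e-5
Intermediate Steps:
v(Q) = 6*Q
1/(68311 + v(163)) = 1/(68311 + 6*163) = 1/(68311 + 978) = 1/69289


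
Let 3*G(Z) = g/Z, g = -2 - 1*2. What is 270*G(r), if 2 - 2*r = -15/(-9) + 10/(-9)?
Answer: -6480/13 ≈ -498.46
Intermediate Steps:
g = -4 (g = -2 - 2 = -4)
r = 13/18 (r = 1 - (-15/(-9) + 10/(-9))/2 = 1 - (-15*(-⅑) + 10*(-⅑))/2 = 1 - (5/3 - 10/9)/2 = 1 - ½*5/9 = 1 - 5/18 = 13/18 ≈ 0.72222)
G(Z) = -4/(3*Z) (G(Z) = (-4/Z)/3 = -4/(3*Z))
270*G(r) = 270*(-4/(3*13/18)) = 270*(-4/3*18/13) = 270*(-24/13) = -6480/13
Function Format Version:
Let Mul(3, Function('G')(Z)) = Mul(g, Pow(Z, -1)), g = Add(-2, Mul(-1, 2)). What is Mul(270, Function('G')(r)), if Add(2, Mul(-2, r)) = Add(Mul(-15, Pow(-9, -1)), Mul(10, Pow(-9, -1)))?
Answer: Rational(-6480, 13) ≈ -498.46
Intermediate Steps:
g = -4 (g = Add(-2, -2) = -4)
r = Rational(13, 18) (r = Add(1, Mul(Rational(-1, 2), Add(Mul(-15, Pow(-9, -1)), Mul(10, Pow(-9, -1))))) = Add(1, Mul(Rational(-1, 2), Add(Mul(-15, Rational(-1, 9)), Mul(10, Rational(-1, 9))))) = Add(1, Mul(Rational(-1, 2), Add(Rational(5, 3), Rational(-10, 9)))) = Add(1, Mul(Rational(-1, 2), Rational(5, 9))) = Add(1, Rational(-5, 18)) = Rational(13, 18) ≈ 0.72222)
Function('G')(Z) = Mul(Rational(-4, 3), Pow(Z, -1)) (Function('G')(Z) = Mul(Rational(1, 3), Mul(-4, Pow(Z, -1))) = Mul(Rational(-4, 3), Pow(Z, -1)))
Mul(270, Function('G')(r)) = Mul(270, Mul(Rational(-4, 3), Pow(Rational(13, 18), -1))) = Mul(270, Mul(Rational(-4, 3), Rational(18, 13))) = Mul(270, Rational(-24, 13)) = Rational(-6480, 13)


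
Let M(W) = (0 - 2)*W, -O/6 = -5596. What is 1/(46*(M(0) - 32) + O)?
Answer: 1/32104 ≈ 3.1149e-5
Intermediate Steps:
O = 33576 (O = -6*(-5596) = 33576)
M(W) = -2*W
1/(46*(M(0) - 32) + O) = 1/(46*(-2*0 - 32) + 33576) = 1/(46*(0 - 32) + 33576) = 1/(46*(-32) + 33576) = 1/(-1472 + 33576) = 1/32104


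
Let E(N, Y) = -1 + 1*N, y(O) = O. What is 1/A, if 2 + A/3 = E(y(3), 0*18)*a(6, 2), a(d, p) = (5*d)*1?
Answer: 1/174 ≈ 0.0057471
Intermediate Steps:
E(N, Y) = -1 + N
a(d, p) = 5*d
A = 174 (A = -6 + 3*((-1 + 3)*(5*6)) = -6 + 3*(2*30) = -6 + 3*60 = -6 + 180 = 174)
1/A = 1/174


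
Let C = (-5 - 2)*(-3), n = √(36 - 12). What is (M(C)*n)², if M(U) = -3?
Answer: 216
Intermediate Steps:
n = 2*√6 (n = √24 = 2*√6 ≈ 4.8990)
C = 21 (C = -7*(-3) = 21)
(M(C)*n)² = (-6*√6)² = 216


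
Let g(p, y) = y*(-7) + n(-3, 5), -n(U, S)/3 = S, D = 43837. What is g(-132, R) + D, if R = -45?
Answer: 44137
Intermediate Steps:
n(U, S) = -3*S
g(p, y) = -15 - 7*y (g(p, y) = y*(-7) - 3*5 = -7*y - 15 = -15 - 7*y)
g(-132, R) + D = (-15 - 7*(-45)) + 43837 = (-15 + 315) + 43837 = 300 + 43837 = 44137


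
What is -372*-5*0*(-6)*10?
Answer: 0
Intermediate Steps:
-372*-5*0*(-6)*10 = -372*0*(-6)*10 = -0*10 = -372*0 = 0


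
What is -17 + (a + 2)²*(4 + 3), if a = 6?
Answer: 431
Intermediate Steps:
-17 + (a + 2)²*(4 + 3) = -17 + (6 + 2)²*(4 + 3) = -17 + 8²*7 = -17 + 64*7 = -17 + 448 = 431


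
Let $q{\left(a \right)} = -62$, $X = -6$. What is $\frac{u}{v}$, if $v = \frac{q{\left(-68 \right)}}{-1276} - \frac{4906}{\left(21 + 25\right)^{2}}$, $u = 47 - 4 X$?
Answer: $- \frac{11981321}{383054} \approx -31.278$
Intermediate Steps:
$u = 71$ ($u = 47 - -24 = 47 + 24 = 71$)
$v = - \frac{383054}{168751}$ ($v = - \frac{62}{-1276} - \frac{4906}{\left(21 + 25\right)^{2}} = \left(-62\right) \left(- \frac{1}{1276}\right) - \frac{4906}{46^{2}} = \frac{31}{638} - \frac{4906}{2116} = \frac{31}{638} - \frac{2453}{1058} = - \frac{383054}{168751} \approx -2.2699$)
$\frac{u}{v} = \frac{71}{- \frac{383054}{168751}} = 71 \left(- \frac{168751}{383054}\right) = - \frac{11981321}{383054}$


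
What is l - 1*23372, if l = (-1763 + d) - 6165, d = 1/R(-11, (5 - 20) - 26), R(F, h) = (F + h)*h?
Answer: -66731599/2132 ≈ -31300.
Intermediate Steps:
R(F, h) = h*(F + h)
d = 1/2132 (d = 1/(((5 - 20) - 26)*(-11 + ((5 - 20) - 26))) = 1/((-15 - 26)*(-11 + (-15 - 26))) = 1/(-41*(-11 - 41)) = 1/(-41*(-52)) = 1/2132 ≈ 0.00046904)
l = -16902495/2132 (l = (-1763 + 1/2132) - 6165 = -3758715/2132 - 6165 = -16902495/2132 ≈ -7928.0)
l - 1*23372 = -16902495/2132 - 1*23372 = -16902495/2132 - 23372 = -66731599/2132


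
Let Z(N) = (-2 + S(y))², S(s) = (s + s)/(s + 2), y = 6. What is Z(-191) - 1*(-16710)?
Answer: 66841/4 ≈ 16710.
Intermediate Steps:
S(s) = 2*s/(2 + s) (S(s) = (2*s)/(2 + s) = 2*s/(2 + s))
Z(N) = ¼ (Z(N) = (-2 + 2*6/(2 + 6))² = (-2 + 2*6/8)² = (-2 + 2*6*(⅛))² = (-2 + 3/2)² = (-½)² = ¼)
Z(-191) - 1*(-16710) = ¼ - 1*(-16710) = ¼ + 16710 = 66841/4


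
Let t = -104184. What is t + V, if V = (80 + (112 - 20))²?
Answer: -74600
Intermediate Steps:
V = 29584 (V = (80 + 92)² = 172² = 29584)
t + V = -104184 + 29584 = -74600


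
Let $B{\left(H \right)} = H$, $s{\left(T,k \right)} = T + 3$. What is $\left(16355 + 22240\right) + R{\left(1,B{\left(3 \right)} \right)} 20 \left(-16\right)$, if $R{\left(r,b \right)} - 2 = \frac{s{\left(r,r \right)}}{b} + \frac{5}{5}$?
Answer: $\frac{111625}{3} \approx 37208.0$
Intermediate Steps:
$s{\left(T,k \right)} = 3 + T$
$R{\left(r,b \right)} = 3 + \frac{3 + r}{b}$ ($R{\left(r,b \right)} = 2 + \left(\frac{3 + r}{b} + \frac{5}{5}\right) = 2 + \left(\frac{3 + r}{b} + 5 \cdot \frac{1}{5}\right) = 2 + \left(\frac{3 + r}{b} + 1\right) = 2 + \left(1 + \frac{3 + r}{b}\right) = 3 + \frac{3 + r}{b}$)
$\left(16355 + 22240\right) + R{\left(1,B{\left(3 \right)} \right)} 20 \left(-16\right) = \left(16355 + 22240\right) + \frac{3 + 1 + 3 \cdot 3}{3} \cdot 20 \left(-16\right) = 38595 + \frac{3 + 1 + 9}{3} \cdot 20 \left(-16\right) = 38595 + \frac{1}{3} \cdot 13 \cdot 20 \left(-16\right) = 38595 + \frac{13}{3} \cdot 20 \left(-16\right) = 38595 + \frac{260}{3} \left(-16\right) = 38595 - \frac{4160}{3} = \frac{111625}{3}$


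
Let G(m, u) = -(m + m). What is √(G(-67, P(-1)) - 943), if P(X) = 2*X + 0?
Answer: I*√809 ≈ 28.443*I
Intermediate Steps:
P(X) = 2*X
G(m, u) = -2*m
√(G(-67, P(-1)) - 943) = √(-2*(-67) - 943) = √(134 - 943) = √(-809) = I*√809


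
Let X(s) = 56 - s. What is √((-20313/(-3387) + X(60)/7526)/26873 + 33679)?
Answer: 6*√12193975406306669911728639/114167978771 ≈ 183.52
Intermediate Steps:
√((-20313/(-3387) + X(60)/7526)/26873 + 33679) = √((-20313/(-3387) + (56 - 1*60)/7526)/26873 + 33679) = √((-20313*(-1/3387) + (56 - 60)*(1/7526))*(1/26873) + 33679) = √((6771/1129 - 4*1/7526)*(1/26873) + 33679) = √((6771/1129 - 2/3763)*(1/26873) + 33679) = √((25477015/4248427)*(1/26873) + 33679) = √(25477015/114167978771 + 33679) = √(3845063382505524/114167978771) = 6*√12193975406306669911728639/114167978771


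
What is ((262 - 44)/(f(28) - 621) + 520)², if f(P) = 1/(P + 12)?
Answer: 166605105153600/616975921 ≈ 2.7004e+5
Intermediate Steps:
f(P) = 1/(12 + P)
((262 - 44)/(f(28) - 621) + 520)² = ((262 - 44)/(1/(12 + 28) - 621) + 520)² = (218/(1/40 - 621) + 520)² = (218/(-24839/40) + 520)² = (218*(-40/24839) + 520)² = (-8720/24839 + 520)² = (12907560/24839)² = 166605105153600/616975921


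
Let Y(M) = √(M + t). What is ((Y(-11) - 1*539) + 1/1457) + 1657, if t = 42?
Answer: 1628927/1457 + √31 ≈ 1123.6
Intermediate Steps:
Y(M) = √(42 + M) (Y(M) = √(M + 42) = √(42 + M))
((Y(-11) - 1*539) + 1/1457) + 1657 = ((√(42 - 11) - 1*539) + 1/1457) + 1657 = ((√31 - 539) + 1/1457) + 1657 = ((-539 + √31) + 1/1457) + 1657 = (-785322/1457 + √31) + 1657 = 1628927/1457 + √31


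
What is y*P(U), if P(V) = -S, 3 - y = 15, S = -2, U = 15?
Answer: -24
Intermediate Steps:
y = -12 (y = 3 - 1*15 = 3 - 15 = -12)
P(V) = 2 (P(V) = -1*(-2) = 2)
y*P(U) = -12*2 = -24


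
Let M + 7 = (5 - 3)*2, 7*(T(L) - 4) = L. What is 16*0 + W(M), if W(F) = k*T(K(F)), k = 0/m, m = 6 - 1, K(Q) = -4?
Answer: 0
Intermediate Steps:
T(L) = 4 + L/7
m = 5
k = 0 (k = 0/5 = 0*(1/5) = 0)
M = -3 (M = -7 + (5 - 3)*2 = -7 + 2*2 = -7 + 4 = -3)
W(F) = 0 (W(F) = 0*(4 + (1/7)*(-4)) = 0*(4 - 4/7) = 0*(24/7) = 0)
16*0 + W(M) = 16*0 + 0 = 0 + 0 = 0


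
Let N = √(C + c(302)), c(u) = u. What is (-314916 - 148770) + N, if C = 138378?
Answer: -463686 + 2*√34670 ≈ -4.6331e+5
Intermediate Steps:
N = 2*√34670 (N = √(138378 + 302) = √138680 = 2*√34670 ≈ 372.40)
(-314916 - 148770) + N = (-314916 - 148770) + 2*√34670 = -463686 + 2*√34670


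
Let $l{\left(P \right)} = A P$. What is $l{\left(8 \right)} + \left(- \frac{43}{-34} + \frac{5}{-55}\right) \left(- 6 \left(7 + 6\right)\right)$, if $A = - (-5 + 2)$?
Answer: $- \frac{12633}{187} \approx -67.556$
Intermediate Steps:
$A = 3$ ($A = \left(-1\right) \left(-3\right) = 3$)
$l{\left(P \right)} = 3 P$
$l{\left(8 \right)} + \left(- \frac{43}{-34} + \frac{5}{-55}\right) \left(- 6 \left(7 + 6\right)\right) = 3 \cdot 8 + \left(- \frac{43}{-34} + \frac{5}{-55}\right) \left(- 6 \left(7 + 6\right)\right) = 24 + \left(\left(-43\right) \left(- \frac{1}{34}\right) + 5 \left(- \frac{1}{55}\right)\right) \left(\left(-6\right) 13\right) = 24 + \left(\frac{43}{34} - \frac{1}{11}\right) \left(-78\right) = 24 + \frac{439}{374} \left(-78\right) = 24 - \frac{17121}{187} = - \frac{12633}{187}$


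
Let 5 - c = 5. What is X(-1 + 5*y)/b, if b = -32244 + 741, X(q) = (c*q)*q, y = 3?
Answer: 0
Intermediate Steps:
c = 0 (c = 5 - 1*5 = 5 - 5 = 0)
X(q) = 0 (X(q) = (0*q)*q = 0*q = 0)
b = -31503
X(-1 + 5*y)/b = 0/(-31503) = 0*(-1/31503) = 0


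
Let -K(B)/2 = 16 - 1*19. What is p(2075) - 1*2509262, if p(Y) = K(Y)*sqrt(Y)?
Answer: -2509262 + 30*sqrt(83) ≈ -2.5090e+6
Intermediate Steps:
K(B) = 6 (K(B) = -2*(16 - 1*19) = -2*(16 - 19) = -2*(-3) = 6)
p(Y) = 6*sqrt(Y)
p(2075) - 1*2509262 = 6*sqrt(2075) - 1*2509262 = 6*(5*sqrt(83)) - 2509262 = 30*sqrt(83) - 2509262 = -2509262 + 30*sqrt(83)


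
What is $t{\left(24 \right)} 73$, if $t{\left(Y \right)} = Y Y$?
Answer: $42048$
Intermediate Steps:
$t{\left(Y \right)} = Y^{2}$
$t{\left(24 \right)} 73 = 24^{2} \cdot 73 = 576 \cdot 73 = 42048$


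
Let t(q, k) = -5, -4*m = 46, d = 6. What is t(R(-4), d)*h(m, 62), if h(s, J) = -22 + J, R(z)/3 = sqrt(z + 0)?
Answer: -200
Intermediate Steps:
R(z) = 3*sqrt(z) (R(z) = 3*sqrt(z + 0) = 3*sqrt(z))
m = -23/2 (m = -1/4*46 = -23/2 ≈ -11.500)
t(R(-4), d)*h(m, 62) = -5*(-22 + 62) = -5*40 = -200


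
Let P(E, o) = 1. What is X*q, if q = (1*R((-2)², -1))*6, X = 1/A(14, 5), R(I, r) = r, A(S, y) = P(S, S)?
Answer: -6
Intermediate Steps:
A(S, y) = 1
X = 1 (X = 1/1 = 1)
q = -6 (q = (1*(-1))*6 = -1*6 = -6)
X*q = 1*(-6) = -6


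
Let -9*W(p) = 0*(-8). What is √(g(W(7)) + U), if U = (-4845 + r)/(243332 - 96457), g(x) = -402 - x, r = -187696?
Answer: I*√13920528385/5875 ≈ 20.083*I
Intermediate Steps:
W(p) = 0 (W(p) = -0*(-8) = -⅑*0 = 0)
U = -192541/146875 (U = (-4845 - 187696)/(243332 - 96457) = -192541/146875 ≈ -1.3109)
√(g(W(7)) + U) = √((-402 - 1*0) - 192541/146875) = √((-402 + 0) - 192541/146875) = √(-402 - 192541/146875) = √(-59236291/146875) = I*√13920528385/5875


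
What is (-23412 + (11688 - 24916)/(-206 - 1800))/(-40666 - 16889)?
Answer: 23475622/57727665 ≈ 0.40666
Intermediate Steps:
(-23412 + (11688 - 24916)/(-206 - 1800))/(-40666 - 16889) = (-23412 - 13228/(-2006))/(-57555) = (-23412 - 13228*(-1/2006))*(-1/57555) = (-23412 + 6614/1003)*(-1/57555) = -23475622/1003*(-1/57555) = 23475622/57727665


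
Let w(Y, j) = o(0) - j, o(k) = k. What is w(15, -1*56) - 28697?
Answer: -28641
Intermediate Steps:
w(Y, j) = -j (w(Y, j) = 0 - j = -j)
w(15, -1*56) - 28697 = -(-1)*56 - 28697 = -1*(-56) - 28697 = 56 - 28697 = -28641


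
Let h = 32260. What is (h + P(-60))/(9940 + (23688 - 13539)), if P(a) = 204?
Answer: 32464/20089 ≈ 1.6160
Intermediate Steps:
(h + P(-60))/(9940 + (23688 - 13539)) = (32260 + 204)/(9940 + (23688 - 13539)) = 32464/(9940 + 10149) = 32464/20089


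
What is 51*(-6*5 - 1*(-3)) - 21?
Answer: -1398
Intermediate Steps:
51*(-6*5 - 1*(-3)) - 21 = 51*(-30 + 3) - 21 = 51*(-27) - 21 = -1377 - 21 = -1398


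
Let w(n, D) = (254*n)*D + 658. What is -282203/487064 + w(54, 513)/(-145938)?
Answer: -1734318474619/35540573016 ≈ -48.798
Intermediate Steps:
w(n, D) = 658 + 254*D*n (w(n, D) = 254*D*n + 658 = 658 + 254*D*n)
-282203/487064 + w(54, 513)/(-145938) = -282203/487064 + (658 + 254*513*54)/(-145938) = -282203*1/487064 + (658 + 7036308)*(-1/145938) = -282203/487064 + 7036966*(-1/145938) = -282203/487064 - 3518483/72969 = -1734318474619/35540573016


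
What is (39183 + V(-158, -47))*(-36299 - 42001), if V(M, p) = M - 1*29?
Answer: -3053386800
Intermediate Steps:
V(M, p) = -29 + M (V(M, p) = M - 29 = -29 + M)
(39183 + V(-158, -47))*(-36299 - 42001) = (39183 + (-29 - 158))*(-36299 - 42001) = (39183 - 187)*(-78300) = 38996*(-78300) = -3053386800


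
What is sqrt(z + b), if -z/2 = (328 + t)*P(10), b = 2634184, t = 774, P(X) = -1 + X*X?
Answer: 2*sqrt(603997) ≈ 1554.3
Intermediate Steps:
P(X) = -1 + X**2
z = -218196 (z = -2*(328 + 774)*(-1 + 10**2) = -2204*(-1 + 100) = -2204*99 = -2*109098 = -218196)
sqrt(z + b) = sqrt(-218196 + 2634184) = sqrt(2415988) = 2*sqrt(603997)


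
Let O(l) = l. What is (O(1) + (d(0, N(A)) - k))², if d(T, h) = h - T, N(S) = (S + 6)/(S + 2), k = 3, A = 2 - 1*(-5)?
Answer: 25/81 ≈ 0.30864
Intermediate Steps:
A = 7 (A = 2 + 5 = 7)
N(S) = (6 + S)/(2 + S)
(O(1) + (d(0, N(A)) - k))² = (1 + (((6 + 7)/(2 + 7) - 1*0) - 1*3))² = (1 + ((13/9 + 0) - 3))² = (1 + (13/9 - 3))² = (1 - 14/9)² = (-5/9)² = 25/81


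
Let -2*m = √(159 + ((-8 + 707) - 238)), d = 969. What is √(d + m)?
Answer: √(969 - √155) ≈ 30.928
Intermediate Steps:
m = -√155 (m = -√(159 + ((-8 + 707) - 238))/2 = -√(159 + (699 - 238))/2 = -√(159 + 461)/2 = -√155 ≈ -12.450)
√(d + m) = √(969 - √155)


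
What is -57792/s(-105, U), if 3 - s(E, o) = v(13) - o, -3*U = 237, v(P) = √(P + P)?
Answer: 2196096/2875 - 28896*√26/2875 ≈ 712.61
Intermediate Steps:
v(P) = √2*√P (v(P) = √(2*P) = √2*√P)
U = -79 (U = -⅓*237 = -79)
s(E, o) = 3 + o - √26 (s(E, o) = 3 - (√2*√13 - o) = 3 - (√26 - o) = 3 + (o - √26) = 3 + o - √26)
-57792/s(-105, U) = -57792/(3 - 79 - √26) = -57792/(-76 - √26)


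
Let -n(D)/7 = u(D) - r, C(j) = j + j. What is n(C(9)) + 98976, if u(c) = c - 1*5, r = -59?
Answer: 98472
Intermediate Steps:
C(j) = 2*j
u(c) = -5 + c (u(c) = c - 5 = -5 + c)
n(D) = -378 - 7*D (n(D) = -7*((-5 + D) - 1*(-59)) = -7*((-5 + D) + 59) = -7*(54 + D) = -378 - 7*D)
n(C(9)) + 98976 = (-378 - 14*9) + 98976 = (-378 - 7*18) + 98976 = (-378 - 126) + 98976 = -504 + 98976 = 98472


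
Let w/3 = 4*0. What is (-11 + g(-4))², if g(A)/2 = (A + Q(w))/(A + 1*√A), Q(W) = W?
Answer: 2193/25 - 376*I/25 ≈ 87.72 - 15.04*I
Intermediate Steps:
w = 0 (w = 3*(4*0) = 3*0 = 0)
g(A) = 2*A/(A + √A) (g(A) = 2*((A + 0)/(A + 1*√A)) = 2*(A/(A + √A)) = 2*A/(A + √A))
(-11 + g(-4))² = (-11 + 2*(-4)/(-4 + √(-4)))² = (-11 + 2*(-4)/(-4 + 2*I))² = (-11 + 2*(-4)*((-4 - 2*I)/20))² = (-11 + (8/5 + 4*I/5))² = (-47/5 + 4*I/5)²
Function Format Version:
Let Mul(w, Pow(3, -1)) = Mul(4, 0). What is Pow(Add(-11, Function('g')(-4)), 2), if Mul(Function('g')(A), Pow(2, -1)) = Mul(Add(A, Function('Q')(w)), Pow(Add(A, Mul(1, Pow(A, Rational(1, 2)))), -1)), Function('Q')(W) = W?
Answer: Add(Rational(2193, 25), Mul(Rational(-376, 25), I)) ≈ Add(87.720, Mul(-15.040, I))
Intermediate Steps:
w = 0 (w = Mul(3, Mul(4, 0)) = Mul(3, 0) = 0)
Function('g')(A) = Mul(2, A, Pow(Add(A, Pow(A, Rational(1, 2))), -1)) (Function('g')(A) = Mul(2, Mul(Add(A, 0), Pow(Add(A, Mul(1, Pow(A, Rational(1, 2)))), -1))) = Mul(2, Mul(A, Pow(Add(A, Pow(A, Rational(1, 2))), -1))) = Mul(2, A, Pow(Add(A, Pow(A, Rational(1, 2))), -1)))
Pow(Add(-11, Function('g')(-4)), 2) = Pow(Add(-11, Mul(2, -4, Pow(Add(-4, Pow(-4, Rational(1, 2))), -1))), 2) = Pow(Add(-11, Mul(2, -4, Pow(Add(-4, Mul(2, I)), -1))), 2) = Pow(Add(-11, Mul(2, -4, Mul(Rational(1, 20), Add(-4, Mul(-2, I))))), 2) = Pow(Add(-11, Add(Rational(8, 5), Mul(Rational(4, 5), I))), 2) = Pow(Add(Rational(-47, 5), Mul(Rational(4, 5), I)), 2)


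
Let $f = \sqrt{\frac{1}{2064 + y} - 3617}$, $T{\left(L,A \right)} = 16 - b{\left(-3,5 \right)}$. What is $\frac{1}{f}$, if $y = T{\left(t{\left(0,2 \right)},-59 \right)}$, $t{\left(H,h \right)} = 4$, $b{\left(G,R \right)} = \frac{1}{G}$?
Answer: $- \frac{79 i \sqrt{22573694}}{22573694} \approx - 0.016627 i$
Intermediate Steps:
$T{\left(L,A \right)} = \frac{49}{3}$ ($T{\left(L,A \right)} = 16 - \frac{1}{-3} = 16 - - \frac{1}{3} = 16 + \frac{1}{3} = \frac{49}{3}$)
$y = \frac{49}{3} \approx 16.333$
$f = \frac{i \sqrt{22573694}}{79}$ ($f = \sqrt{\frac{1}{2064 + \frac{49}{3}} - 3617} = \sqrt{\frac{1}{\frac{6241}{3}} - 3617} = \sqrt{\frac{3}{6241} - 3617} = \sqrt{- \frac{22573694}{6241}} = \frac{i \sqrt{22573694}}{79} \approx 60.141 i$)
$\frac{1}{f} = \frac{1}{\frac{1}{79} i \sqrt{22573694}} = - \frac{79 i \sqrt{22573694}}{22573694}$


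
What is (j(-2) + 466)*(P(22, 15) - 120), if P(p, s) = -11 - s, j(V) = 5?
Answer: -68766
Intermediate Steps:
(j(-2) + 466)*(P(22, 15) - 120) = (5 + 466)*((-11 - 1*15) - 120) = 471*((-11 - 15) - 120) = 471*(-26 - 120) = 471*(-146) = -68766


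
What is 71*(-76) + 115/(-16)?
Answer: -86451/16 ≈ -5403.2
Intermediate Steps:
71*(-76) + 115/(-16) = -5396 + 115*(-1/16) = -5396 - 115/16 = -86451/16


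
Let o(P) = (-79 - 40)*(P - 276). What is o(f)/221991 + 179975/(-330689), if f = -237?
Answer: -941202802/3495713419 ≈ -0.26924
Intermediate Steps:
o(P) = 32844 - 119*P (o(P) = -119*(-276 + P) = 32844 - 119*P)
o(f)/221991 + 179975/(-330689) = (32844 - 119*(-237))/221991 + 179975/(-330689) = (32844 + 28203)*(1/221991) + 179975*(-1/330689) = 61047*(1/221991) - 179975/330689 = 2907/10571 - 179975/330689 = -941202802/3495713419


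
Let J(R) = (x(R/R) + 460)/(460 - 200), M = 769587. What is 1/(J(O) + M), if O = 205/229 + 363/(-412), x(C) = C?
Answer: 260/200093081 ≈ 1.2994e-6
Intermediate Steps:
O = 1333/94348 (O = 205*(1/229) + 363*(-1/412) = 205/229 - 363/412 = 1333/94348 ≈ 0.014129)
J(R) = 461/260 (J(R) = (R/R + 460)/(460 - 200) = (1 + 460)/260 = 461*(1/260) = 461/260)
1/(J(O) + M) = 1/(461/260 + 769587) = 1/(200093081/260) = 260/200093081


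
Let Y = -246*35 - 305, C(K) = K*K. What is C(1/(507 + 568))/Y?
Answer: -1/10302396875 ≈ -9.7065e-11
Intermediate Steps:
C(K) = K**2
Y = -8915 (Y = -8610 - 305 = -8915)
C(1/(507 + 568))/Y = (1/(507 + 568))**2/(-8915) = (1/1075)**2*(-1/8915) = (1/1155625)*(-1/8915) = -1/10302396875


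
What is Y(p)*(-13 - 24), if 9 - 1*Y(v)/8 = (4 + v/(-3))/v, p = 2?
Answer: -6512/3 ≈ -2170.7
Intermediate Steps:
Y(v) = 72 - 8*(4 - v/3)/v (Y(v) = 72 - 8*(4 + v/(-3))/v = 72 - 8*(4 + v*(-⅓))/v = 72 - 8*(4 - v/3)/v)
Y(p)*(-13 - 24) = (224/3 - 32/2)*(-13 - 24) = (224/3 - 32*½)*(-37) = (224/3 - 16)*(-37) = (176/3)*(-37) = -6512/3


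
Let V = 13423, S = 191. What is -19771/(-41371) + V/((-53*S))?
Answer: -355181100/418798633 ≈ -0.84809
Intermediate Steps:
-19771/(-41371) + V/((-53*S)) = -19771/(-41371) + 13423/((-53*191)) = -19771*(-1/41371) + 13423/(-10123) = 19771/41371 + 13423*(-1/10123) = 19771/41371 - 13423/10123 = -355181100/418798633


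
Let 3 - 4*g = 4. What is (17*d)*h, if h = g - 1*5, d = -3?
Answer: 1071/4 ≈ 267.75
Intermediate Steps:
g = -¼ (g = ¾ - ¼*4 = ¾ - 1 = -¼ ≈ -0.25000)
h = -21/4 (h = -¼ - 1*5 = -¼ - 5 = -21/4 ≈ -5.2500)
(17*d)*h = (17*(-3))*(-21/4) = -51*(-21/4) = 1071/4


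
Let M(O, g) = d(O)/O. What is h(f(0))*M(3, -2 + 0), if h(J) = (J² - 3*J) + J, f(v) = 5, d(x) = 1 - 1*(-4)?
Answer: 25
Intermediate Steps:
d(x) = 5 (d(x) = 1 + 4 = 5)
M(O, g) = 5/O
h(J) = J² - 2*J
h(f(0))*M(3, -2 + 0) = (5*(-2 + 5))*(5/3) = (5*3)*(5*(⅓)) = 15*(5/3) = 25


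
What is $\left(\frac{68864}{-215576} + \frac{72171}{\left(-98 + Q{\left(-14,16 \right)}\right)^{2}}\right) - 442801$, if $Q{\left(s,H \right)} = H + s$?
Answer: $- \frac{12218323078727}{27593728} \approx -4.4279 \cdot 10^{5}$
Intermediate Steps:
$\left(\frac{68864}{-215576} + \frac{72171}{\left(-98 + Q{\left(-14,16 \right)}\right)^{2}}\right) - 442801 = \left(\frac{68864}{-215576} + \frac{72171}{\left(-98 + \left(16 - 14\right)\right)^{2}}\right) - 442801 = \left(68864 \left(- \frac{1}{215576}\right) + \frac{72171}{\left(-98 + 2\right)^{2}}\right) - 442801 = \left(- \frac{8608}{26947} + \frac{72171}{\left(-96\right)^{2}}\right) - 442801 = \left(- \frac{8608}{26947} + \frac{72171}{9216}\right) - 442801 = \left(- \frac{8608}{26947} + 72171 \cdot \frac{1}{9216}\right) - 442801 = \left(- \frac{8608}{26947} + \frac{8019}{1024}\right) - 442801 = \frac{207273401}{27593728} - 442801 = - \frac{12218323078727}{27593728}$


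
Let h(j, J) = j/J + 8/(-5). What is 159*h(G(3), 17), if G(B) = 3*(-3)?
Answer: -28779/85 ≈ -338.58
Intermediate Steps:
G(B) = -9
h(j, J) = -8/5 + j/J (h(j, J) = j/J + 8*(-1/5) = j/J - 8/5 = -8/5 + j/J)
159*h(G(3), 17) = 159*(-8/5 - 9/17) = 159*(-181/85) = -28779/85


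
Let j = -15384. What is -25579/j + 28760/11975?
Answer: 149750473/36844680 ≈ 4.0644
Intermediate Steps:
-25579/j + 28760/11975 = -25579/(-15384) + 28760/11975 = -25579*(-1/15384) + 28760*(1/11975) = 25579/15384 + 5752/2395 = 149750473/36844680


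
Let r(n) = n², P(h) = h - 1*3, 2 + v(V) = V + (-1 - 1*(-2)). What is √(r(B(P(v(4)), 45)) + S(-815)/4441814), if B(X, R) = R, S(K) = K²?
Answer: 5*√1598224655014442/4441814 ≈ 45.002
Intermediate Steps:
v(V) = -1 + V (v(V) = -2 + (V + (-1 - 1*(-2))) = -2 + (V + (-1 + 2)) = -2 + (V + 1) = -2 + (1 + V) = -1 + V)
P(h) = -3 + h (P(h) = h - 3 = -3 + h)
√(r(B(P(v(4)), 45)) + S(-815)/4441814) = √(45² + (-815)²/4441814) = √(2025 + 664225*(1/4441814)) = √(2025 + 664225/4441814) = √(8995337575/4441814) = 5*√1598224655014442/4441814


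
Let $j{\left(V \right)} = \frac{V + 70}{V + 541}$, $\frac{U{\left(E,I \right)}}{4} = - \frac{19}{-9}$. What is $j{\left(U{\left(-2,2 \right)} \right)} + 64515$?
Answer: $\frac{319027381}{4945} \approx 64515.0$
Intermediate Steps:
$U{\left(E,I \right)} = \frac{76}{9}$ ($U{\left(E,I \right)} = 4 \left(- \frac{19}{-9}\right) = 4 \left(\left(-19\right) \left(- \frac{1}{9}\right)\right) = 4 \cdot \frac{19}{9} = \frac{76}{9}$)
$j{\left(V \right)} = \frac{70 + V}{541 + V}$
$j{\left(U{\left(-2,2 \right)} \right)} + 64515 = \frac{70 + \frac{76}{9}}{541 + \frac{76}{9}} + 64515 = \frac{1}{\frac{4945}{9}} \cdot \frac{706}{9} + 64515 = \frac{9}{4945} \cdot \frac{706}{9} + 64515 = \frac{706}{4945} + 64515 = \frac{319027381}{4945}$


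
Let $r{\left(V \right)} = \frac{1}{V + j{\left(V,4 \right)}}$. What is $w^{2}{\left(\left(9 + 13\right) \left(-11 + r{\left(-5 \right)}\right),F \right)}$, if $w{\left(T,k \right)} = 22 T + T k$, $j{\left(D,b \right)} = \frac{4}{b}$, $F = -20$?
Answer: $245025$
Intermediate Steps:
$r{\left(V \right)} = \frac{1}{1 + V}$ ($r{\left(V \right)} = \frac{1}{V + \frac{4}{4}} = \frac{1}{V + 4 \cdot \frac{1}{4}} = \frac{1}{V + 1} = \frac{1}{1 + V}$)
$w^{2}{\left(\left(9 + 13\right) \left(-11 + r{\left(-5 \right)}\right),F \right)} = \left(\left(9 + 13\right) \left(-11 + \frac{1}{1 - 5}\right) \left(22 - 20\right)\right)^{2} = \left(22 \left(-11 + \frac{1}{-4}\right) 2\right)^{2} = \left(22 \left(-11 - \frac{1}{4}\right) 2\right)^{2} = \left(22 \left(- \frac{45}{4}\right) 2\right)^{2} = \left(\left(- \frac{495}{2}\right) 2\right)^{2} = \left(-495\right)^{2} = 245025$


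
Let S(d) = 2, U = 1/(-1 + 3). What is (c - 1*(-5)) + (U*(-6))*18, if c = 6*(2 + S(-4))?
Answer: -25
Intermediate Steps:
U = 1/2 ≈ 0.50000
c = 24 (c = 6*(2 + 2) = 6*4 = 24)
(c - 1*(-5)) + (U*(-6))*18 = (24 - 1*(-5)) + ((1/2)*(-6))*18 = (24 + 5) - 3*18 = 29 - 54 = -25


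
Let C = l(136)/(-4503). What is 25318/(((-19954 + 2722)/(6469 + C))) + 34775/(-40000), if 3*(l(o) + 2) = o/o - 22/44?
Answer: -221273547480163/23278708800 ≈ -9505.4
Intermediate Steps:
l(o) = -11/6 (l(o) = -2 + (o/o - 22/44)/3 = -2 + (1 - 22*1/44)/3 = -2 + (1 - 1/2)/3 = -2 + (1/3)*(1/2) = -2 + 1/6 = -11/6)
C = 11/27018 (C = -11/6/(-4503) = -11/6*(-1/4503) = 11/27018 ≈ 0.00040714)
25318/(((-19954 + 2722)/(6469 + C))) + 34775/(-40000) = 25318/(((-19954 + 2722)/(6469 + 11/27018))) + 34775/(-40000) = 25318/((-17232/174779453/27018)) + 34775*(-1/40000) = 25318/((-17232*27018/174779453)) - 1391/1600 = 25318/(-465574176/174779453) - 1391/1600 = 25318*(-174779453/465574176) - 1391/1600 = -2212533095527/232787088 - 1391/1600 = -221273547480163/23278708800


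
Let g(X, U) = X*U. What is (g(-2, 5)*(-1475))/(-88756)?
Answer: -7375/44378 ≈ -0.16619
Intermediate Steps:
g(X, U) = U*X
(g(-2, 5)*(-1475))/(-88756) = ((5*(-2))*(-1475))/(-88756) = -10*(-1475)*(-1/88756) = 14750*(-1/88756) = -7375/44378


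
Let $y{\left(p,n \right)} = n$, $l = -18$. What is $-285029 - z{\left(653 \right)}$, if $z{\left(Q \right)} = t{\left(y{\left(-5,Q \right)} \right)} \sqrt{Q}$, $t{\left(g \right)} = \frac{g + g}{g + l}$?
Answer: $-285029 - \frac{1306 \sqrt{653}}{635} \approx -2.8508 \cdot 10^{5}$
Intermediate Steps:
$t{\left(g \right)} = \frac{2 g}{-18 + g}$ ($t{\left(g \right)} = \frac{g + g}{g - 18} = \frac{2 g}{-18 + g}$)
$z{\left(Q \right)} = \frac{2 Q^{\frac{3}{2}}}{-18 + Q}$ ($z{\left(Q \right)} = \frac{2 Q}{-18 + Q} \sqrt{Q} = \frac{2 Q^{\frac{3}{2}}}{-18 + Q}$)
$-285029 - z{\left(653 \right)} = -285029 - \frac{2 \cdot 653^{\frac{3}{2}}}{-18 + 653} = -285029 - \frac{2 \cdot 653 \sqrt{653}}{635} = -285029 - 2 \cdot 653 \sqrt{653} \cdot \frac{1}{635} = -285029 - \frac{1306 \sqrt{653}}{635}$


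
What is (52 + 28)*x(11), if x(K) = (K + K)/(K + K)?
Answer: 80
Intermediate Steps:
x(K) = 1 (x(K) = (2*K)/((2*K)) = (2*K)*(1/(2*K)) = 1)
(52 + 28)*x(11) = (52 + 28)*1 = 80*1 = 80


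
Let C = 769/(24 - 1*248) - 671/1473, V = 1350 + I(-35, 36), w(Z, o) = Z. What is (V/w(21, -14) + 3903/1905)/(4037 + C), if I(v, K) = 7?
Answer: 13968219392/845015571205 ≈ 0.016530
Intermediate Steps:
V = 1357 (V = 1350 + 7 = 1357)
C = -1283041/329952 (C = 769/(24 - 248) - 671*1/1473 = 769/(-224) - 671/1473 = 769*(-1/224) - 671/1473 = -769/224 - 671/1473 = -1283041/329952 ≈ -3.8886)
(V/w(21, -14) + 3903/1905)/(4037 + C) = (1357/21 + 3903/1905)/(4037 - 1283041/329952) = (1357*(1/21) + 3903*(1/1905))/(1330733183/329952) = (1357/21 + 1301/635)*(329952/1330733183) = (889016/13335)*(329952/1330733183) = 13968219392/845015571205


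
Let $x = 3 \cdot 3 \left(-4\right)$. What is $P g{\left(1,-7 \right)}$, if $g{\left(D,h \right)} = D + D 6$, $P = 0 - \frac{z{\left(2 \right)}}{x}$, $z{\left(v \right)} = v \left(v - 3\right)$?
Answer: $- \frac{7}{18} \approx -0.38889$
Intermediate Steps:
$z{\left(v \right)} = v \left(-3 + v\right)$
$x = -36$ ($x = 9 \left(-4\right) = -36$)
$P = - \frac{1}{18}$ ($P = 0 - \frac{2 \left(-3 + 2\right)}{-36} = 0 - 2 \left(-1\right) \left(- \frac{1}{36}\right) = 0 - \left(-2\right) \left(- \frac{1}{36}\right) = 0 - \frac{1}{18} = - \frac{1}{18} \approx -0.055556$)
$g{\left(D,h \right)} = 7 D$ ($g{\left(D,h \right)} = D + 6 D = 7 D$)
$P g{\left(1,-7 \right)} = - \frac{7 \cdot 1}{18} = \left(- \frac{1}{18}\right) 7 = - \frac{7}{18}$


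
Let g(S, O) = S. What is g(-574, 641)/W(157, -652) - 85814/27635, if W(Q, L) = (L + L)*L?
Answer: -36487805901/11747749040 ≈ -3.1059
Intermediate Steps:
W(Q, L) = 2*L**2 (W(Q, L) = (2*L)*L = 2*L**2)
g(-574, 641)/W(157, -652) - 85814/27635 = -574/(2*(-652)**2) - 85814/27635 = -574/(2*425104) - 85814*1/27635 = -574/850208 - 85814/27635 = -574*1/850208 - 85814/27635 = -287/425104 - 85814/27635 = -36487805901/11747749040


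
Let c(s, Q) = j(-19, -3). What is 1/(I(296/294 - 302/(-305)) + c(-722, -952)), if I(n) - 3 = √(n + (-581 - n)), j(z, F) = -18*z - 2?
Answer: 49/16890 - I*√581/118230 ≈ 0.0029011 - 0.00020387*I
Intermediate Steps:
j(z, F) = -2 - 18*z
c(s, Q) = 340 (c(s, Q) = -2 - 18*(-19) = -2 + 342 = 340)
I(n) = 3 + I*√581 (I(n) = 3 + √(n + (-581 - n)) = 3 + √(-581) = 3 + I*√581)
1/(I(296/294 - 302/(-305)) + c(-722, -952)) = 1/((3 + I*√581) + 340) = 1/(343 + I*√581)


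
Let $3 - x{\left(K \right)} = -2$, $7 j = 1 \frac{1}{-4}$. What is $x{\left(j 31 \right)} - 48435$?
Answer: $-48430$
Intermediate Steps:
$j = - \frac{1}{28}$ ($j = \frac{1 \frac{1}{-4}}{7} = \frac{1 \left(- \frac{1}{4}\right)}{7} = \frac{1}{7} \left(- \frac{1}{4}\right) = - \frac{1}{28} \approx -0.035714$)
$x{\left(K \right)} = 5$ ($x{\left(K \right)} = 3 - -2 = 3 + 2 = 5$)
$x{\left(j 31 \right)} - 48435 = 5 - 48435 = -48430$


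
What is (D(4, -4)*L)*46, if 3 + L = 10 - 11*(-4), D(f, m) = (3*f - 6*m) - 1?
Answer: 82110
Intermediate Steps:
D(f, m) = -1 - 6*m + 3*f (D(f, m) = (-6*m + 3*f) - 1 = -1 - 6*m + 3*f)
L = 51 (L = -3 + (10 - 11*(-4)) = -3 + (10 - 1*(-44)) = -3 + (10 + 44) = -3 + 54 = 51)
(D(4, -4)*L)*46 = ((-1 - 6*(-4) + 3*4)*51)*46 = ((-1 + 24 + 12)*51)*46 = (35*51)*46 = 1785*46 = 82110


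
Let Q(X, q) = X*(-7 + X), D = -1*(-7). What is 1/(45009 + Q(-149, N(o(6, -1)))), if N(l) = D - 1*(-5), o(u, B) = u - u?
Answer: 1/68253 ≈ 1.4651e-5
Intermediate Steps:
D = 7
o(u, B) = 0
N(l) = 12 (N(l) = 7 - 1*(-5) = 7 + 5 = 12)
1/(45009 + Q(-149, N(o(6, -1)))) = 1/(45009 - 149*(-7 - 149)) = 1/(45009 - 149*(-156)) = 1/(45009 + 23244) = 1/68253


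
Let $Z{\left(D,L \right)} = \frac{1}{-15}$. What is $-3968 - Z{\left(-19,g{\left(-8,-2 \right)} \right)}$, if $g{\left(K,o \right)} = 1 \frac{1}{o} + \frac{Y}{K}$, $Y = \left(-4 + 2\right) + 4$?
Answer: $- \frac{59519}{15} \approx -3967.9$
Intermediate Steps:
$Y = 2$ ($Y = -2 + 4 = 2$)
$g{\left(K,o \right)} = \frac{1}{o} + \frac{2}{K}$ ($g{\left(K,o \right)} = 1 \frac{1}{o} + \frac{2}{K} = \frac{1}{o} + \frac{2}{K}$)
$Z{\left(D,L \right)} = - \frac{1}{15}$
$-3968 - Z{\left(-19,g{\left(-8,-2 \right)} \right)} = -3968 - - \frac{1}{15} = -3968 + \frac{1}{15} = - \frac{59519}{15}$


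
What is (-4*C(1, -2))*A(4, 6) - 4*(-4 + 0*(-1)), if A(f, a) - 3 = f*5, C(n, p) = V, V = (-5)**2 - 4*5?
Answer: -444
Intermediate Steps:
V = 5 (V = 25 - 20 = 5)
C(n, p) = 5
A(f, a) = 3 + 5*f (A(f, a) = 3 + f*5 = 3 + 5*f)
(-4*C(1, -2))*A(4, 6) - 4*(-4 + 0*(-1)) = (-4*5)*(3 + 5*4) - 4*(-4 + 0*(-1)) = -20*(3 + 20) - 4*(-4 + 0) = -20*23 - 4*(-4) = -460 + 16 = -444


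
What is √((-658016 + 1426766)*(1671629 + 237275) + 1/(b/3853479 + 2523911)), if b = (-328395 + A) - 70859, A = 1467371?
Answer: √15423426520803478793115210376047311866/3241946368162 ≈ 1.2114e+6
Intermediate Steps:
b = 1068117 (b = (-328395 + 1467371) - 70859 = 1138976 - 70859 = 1068117)
√((-658016 + 1426766)*(1671629 + 237275) + 1/(b/3853479 + 2523911)) = √((-658016 + 1426766)*(1671629 + 237275) + 1/(1068117/3853479 + 2523911)) = √(768750*1908904 + 1/(1068117*(1/3853479) + 2523911)) = √(1467469950000 + 1/(356039/1284493 + 2523911)) = √(1467469950000 + 1/(3241946368162/1284493)) = √(1467469950000 + 1284493/3241946368162) = √(4757458874789371733184493/3241946368162) = √15423426520803478793115210376047311866/3241946368162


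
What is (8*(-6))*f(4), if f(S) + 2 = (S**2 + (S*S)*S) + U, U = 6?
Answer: -4032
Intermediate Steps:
f(S) = 4 + S**2 + S**3 (f(S) = -2 + ((S**2 + (S*S)*S) + 6) = -2 + ((S**2 + S**2*S) + 6) = -2 + ((S**2 + S**3) + 6) = -2 + (6 + S**2 + S**3) = 4 + S**2 + S**3)
(8*(-6))*f(4) = (8*(-6))*(4 + 4**2 + 4**3) = -48*(4 + 16 + 64) = -48*84 = -4032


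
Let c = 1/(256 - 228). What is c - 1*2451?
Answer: -68627/28 ≈ -2451.0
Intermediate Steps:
c = 1/28 ≈ 0.035714
c - 1*2451 = 1/28 - 1*2451 = 1/28 - 2451 = -68627/28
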